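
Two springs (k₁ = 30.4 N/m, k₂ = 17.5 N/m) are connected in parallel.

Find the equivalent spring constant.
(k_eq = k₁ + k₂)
k_eq = k₁ + k₂ = 30.4 + 17.5 = 47.9 N/m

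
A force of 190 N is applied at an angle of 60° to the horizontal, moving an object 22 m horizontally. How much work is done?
W = Fd cosθ = 190×22×cos(60°) = 2090.0 J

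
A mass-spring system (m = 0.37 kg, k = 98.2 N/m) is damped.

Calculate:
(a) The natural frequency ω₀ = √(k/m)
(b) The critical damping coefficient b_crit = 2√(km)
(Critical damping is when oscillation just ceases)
ω₀ = √(k/m) = √(98.2/0.37) = 16.29 rad/s
b_crit = 2√(km) = 2√(98.2×0.37) = 12.06 kg/s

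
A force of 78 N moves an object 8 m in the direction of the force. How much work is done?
W = Fd = 78×8 = 624.0 J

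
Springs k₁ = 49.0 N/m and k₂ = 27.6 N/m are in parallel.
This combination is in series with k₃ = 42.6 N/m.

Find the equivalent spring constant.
k₁₂ = k₁ + k₂ = 76.6 N/m (parallel)
1/k_eq = 1/k₁₂ + 1/k₃ → k_eq = 27.38 N/m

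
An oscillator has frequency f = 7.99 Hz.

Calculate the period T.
T = 1/f = 1/7.99 = 0.1252 s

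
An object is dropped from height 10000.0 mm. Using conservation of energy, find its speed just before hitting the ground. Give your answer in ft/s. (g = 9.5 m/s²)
mgh = ½mv² → v = √(2gh) = √(2×9.5×10) = 13.78 m/s = 45.22 ft/s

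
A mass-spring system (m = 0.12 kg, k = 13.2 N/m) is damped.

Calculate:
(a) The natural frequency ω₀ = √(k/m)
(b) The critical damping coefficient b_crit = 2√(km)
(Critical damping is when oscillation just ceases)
ω₀ = √(k/m) = √(13.2/0.12) = 10.49 rad/s
b_crit = 2√(km) = 2√(13.2×0.12) = 2.517 kg/s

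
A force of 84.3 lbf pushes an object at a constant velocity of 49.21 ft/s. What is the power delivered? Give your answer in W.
P = Fv = 375 N × 15 m/s = 5624 W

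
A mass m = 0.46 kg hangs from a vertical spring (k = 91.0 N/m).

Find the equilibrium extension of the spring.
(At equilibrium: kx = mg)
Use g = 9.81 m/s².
x_eq = mg/k = 0.46×9.81/91.0 = 0.04959 m = 4.959 cm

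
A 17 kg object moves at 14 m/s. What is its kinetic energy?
KE = ½mv² = ½×17×14² = 1666.0 J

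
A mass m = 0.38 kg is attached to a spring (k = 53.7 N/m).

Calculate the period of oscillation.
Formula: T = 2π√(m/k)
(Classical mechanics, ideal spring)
T = 2π√(m/k) = 2π√(0.38/53.7) = 0.5285 s; f = 1/T = 1.892 Hz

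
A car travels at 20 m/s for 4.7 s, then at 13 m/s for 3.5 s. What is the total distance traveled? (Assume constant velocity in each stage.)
d₁ = v₁t₁ = 20 × 4.7 = 94 m
d₂ = v₂t₂ = 13 × 3.5 = 45.5 m
d_total = 94 + 45.5 = 139.5 m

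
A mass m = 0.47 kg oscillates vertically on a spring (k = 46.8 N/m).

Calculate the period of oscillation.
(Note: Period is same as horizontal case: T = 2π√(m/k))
T = 2π√(m/k) = 2π√(0.47/46.8) = 0.6297 s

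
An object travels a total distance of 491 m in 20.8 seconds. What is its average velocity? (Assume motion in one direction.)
v_avg = Δd / Δt = 491 / 20.8 = 23.61 m/s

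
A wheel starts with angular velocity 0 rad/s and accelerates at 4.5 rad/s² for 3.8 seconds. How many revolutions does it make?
θ = ω₀t + ½αt² = 0×3.8 + ½×4.5×3.8² = 32.49 rad
Revolutions = θ/(2π) = 32.49/(2π) = 5.17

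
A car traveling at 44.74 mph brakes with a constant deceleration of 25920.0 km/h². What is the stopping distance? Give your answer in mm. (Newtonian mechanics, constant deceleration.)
d = v₀² / (2a) (with unit conversion) = 100000.0 mm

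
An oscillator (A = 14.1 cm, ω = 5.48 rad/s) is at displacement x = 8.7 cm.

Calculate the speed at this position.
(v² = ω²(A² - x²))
v = ω√(A² − x²) = 5.48×√(0.141² − 0.087²) = 0.6081 m/s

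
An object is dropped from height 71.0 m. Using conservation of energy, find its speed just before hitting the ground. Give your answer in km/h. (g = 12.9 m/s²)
mgh = ½mv² → v = √(2gh) = √(2×12.9×71) = 42.8 m/s = 154.1 km/h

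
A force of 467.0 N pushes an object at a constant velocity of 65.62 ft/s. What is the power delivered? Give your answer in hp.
P = Fv = 467 N × 20 m/s = 9340 W = 12.53 hp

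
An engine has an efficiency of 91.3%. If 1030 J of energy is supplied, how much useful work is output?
W_out = η × W_in = 0.913 × 1030 = 940.39 J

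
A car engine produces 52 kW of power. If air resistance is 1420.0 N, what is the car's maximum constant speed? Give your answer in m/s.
P = Fv → v = P/F = 52000 W / 1420 N = 36.62 m/s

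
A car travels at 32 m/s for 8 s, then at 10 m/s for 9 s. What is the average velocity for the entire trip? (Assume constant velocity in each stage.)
d₁ = v₁t₁ = 32 × 8 = 256 m
d₂ = v₂t₂ = 10 × 9 = 90 m
d_total = 346 m, t_total = 17 s
v_avg = d_total/t_total = 346/17 = 20.35 m/s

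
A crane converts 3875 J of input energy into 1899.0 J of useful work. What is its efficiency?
η = W_out/W_in = 1899.0/3875 = 0.4901 = 49.01%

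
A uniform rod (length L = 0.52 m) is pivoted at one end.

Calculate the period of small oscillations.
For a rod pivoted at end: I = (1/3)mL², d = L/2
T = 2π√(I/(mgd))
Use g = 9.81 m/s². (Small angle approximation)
I/m = (1/3)L² = 0.09013 m²; d = L/2 = 0.26 m
T = 2π√(I/(mgd)) = 2π√(0.09013/(9.81×0.26)) = 1.181 s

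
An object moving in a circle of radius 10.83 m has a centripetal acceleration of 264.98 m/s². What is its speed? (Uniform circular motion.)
v = √(a_c × r) = √(264.98 × 10.83) = 53.57 m/s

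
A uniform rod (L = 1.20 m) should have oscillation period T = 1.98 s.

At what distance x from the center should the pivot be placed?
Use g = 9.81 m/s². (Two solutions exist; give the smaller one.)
T = 2π√((L²/12 + x²)/(gx)). Let c = T²g/(4π²) = 0.9742.
x² − cx + L²/12 = 0 → x = (c − √(c² − L²/3))/2 = 0.1447 m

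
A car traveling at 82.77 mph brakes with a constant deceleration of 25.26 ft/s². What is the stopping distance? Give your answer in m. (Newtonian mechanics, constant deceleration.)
d = v₀² / (2a) (with unit conversion) = 88.91 m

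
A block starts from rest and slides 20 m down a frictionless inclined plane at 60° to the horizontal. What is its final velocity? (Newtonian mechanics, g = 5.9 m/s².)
a = g sin(θ) = 5.9 × sin(60°) = 5.11 m/s²
v = √(2ad) = √(2 × 5.11 × 20) = 14.3 m/s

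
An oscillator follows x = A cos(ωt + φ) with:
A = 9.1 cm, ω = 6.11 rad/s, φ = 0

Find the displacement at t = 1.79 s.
x = A cos(ωt + φ) = 9.1×cos(6.11×1.79 + 0) = -0.5336 cm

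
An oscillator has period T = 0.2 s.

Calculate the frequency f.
f = 1/T = 1/0.2 = 5 Hz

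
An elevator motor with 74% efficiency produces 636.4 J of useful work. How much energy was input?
W_in = W_out/η = 636.4/0.74 = 860.0 J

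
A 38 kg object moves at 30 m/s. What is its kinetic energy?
KE = ½mv² = ½×38×30² = 17100.0 J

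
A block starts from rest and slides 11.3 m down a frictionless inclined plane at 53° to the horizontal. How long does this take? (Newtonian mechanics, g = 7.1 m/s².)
a = g sin(θ) = 7.1 × sin(53°) = 5.67 m/s²
t = √(2d/a) = √(2 × 11.3 / 5.67) = 2.0 s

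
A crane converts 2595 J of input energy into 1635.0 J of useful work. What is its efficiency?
η = W_out/W_in = 1635.0/2595 = 0.6301 = 63.01%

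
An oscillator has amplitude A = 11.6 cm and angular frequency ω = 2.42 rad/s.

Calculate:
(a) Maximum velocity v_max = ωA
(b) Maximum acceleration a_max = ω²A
v_max = ωA = 2.42×0.116 = 0.2807 m/s
a_max = ω²A = 2.42²×0.116 = 0.6793 m/s²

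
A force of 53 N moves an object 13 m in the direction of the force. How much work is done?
W = Fd = 53×13 = 689.0 J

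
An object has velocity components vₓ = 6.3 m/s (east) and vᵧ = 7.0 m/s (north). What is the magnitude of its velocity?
|v| = √(vₓ² + vᵧ²) = √(6.3² + 7.0²) = √(88.69) = 9.42 m/s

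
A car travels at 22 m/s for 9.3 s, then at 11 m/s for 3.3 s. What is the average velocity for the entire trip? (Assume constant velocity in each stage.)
d₁ = v₁t₁ = 22 × 9.3 = 204.6 m
d₂ = v₂t₂ = 11 × 3.3 = 36.3 m
d_total = 240.9 m, t_total = 12.6 s
v_avg = d_total/t_total = 240.9/12.6 = 19.12 m/s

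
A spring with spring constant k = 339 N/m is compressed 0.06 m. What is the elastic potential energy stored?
PE = ½kx² = ½×339×0.06² = 0.6102 J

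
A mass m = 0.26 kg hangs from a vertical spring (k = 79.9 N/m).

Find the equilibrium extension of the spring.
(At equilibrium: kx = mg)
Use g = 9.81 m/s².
x_eq = mg/k = 0.26×9.81/79.9 = 0.03192 m = 3.192 cm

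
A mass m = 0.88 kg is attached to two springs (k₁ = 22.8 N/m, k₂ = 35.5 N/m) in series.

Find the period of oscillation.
k_eq = k₁k₂/(k₁+k₂) = 13.88 N/m
T = 2π√(m/k_eq) = 2π√(0.88/13.88) = 1.582 s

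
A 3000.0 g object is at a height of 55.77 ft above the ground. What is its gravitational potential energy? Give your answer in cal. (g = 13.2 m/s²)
PE = mgh = 3 kg × 13.2 m/s² × 17 m = 673.1 J = 160.9 cal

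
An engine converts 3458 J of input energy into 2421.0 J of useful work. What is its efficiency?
η = W_out/W_in = 2421.0/3458 = 0.7001 = 70.01%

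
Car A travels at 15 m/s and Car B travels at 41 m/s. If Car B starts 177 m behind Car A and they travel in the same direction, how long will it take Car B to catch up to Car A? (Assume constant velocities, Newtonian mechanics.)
Relative speed: v_rel = 41 - 15 = 26 m/s
Time to catch: t = d₀/v_rel = 177/26 = 6.81 s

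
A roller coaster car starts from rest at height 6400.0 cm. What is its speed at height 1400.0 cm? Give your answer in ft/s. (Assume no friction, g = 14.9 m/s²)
mgh₁ = ½mv₂² + mgh₂ → v₂ = √(2g(h₁−h₂)) = √(2×14.9×(64−14)) = 38.6 m/s = 126.6 ft/s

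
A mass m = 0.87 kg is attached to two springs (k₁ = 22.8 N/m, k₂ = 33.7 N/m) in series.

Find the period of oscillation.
k_eq = k₁k₂/(k₁+k₂) = 13.6 N/m
T = 2π√(m/k_eq) = 2π√(0.87/13.6) = 1.589 s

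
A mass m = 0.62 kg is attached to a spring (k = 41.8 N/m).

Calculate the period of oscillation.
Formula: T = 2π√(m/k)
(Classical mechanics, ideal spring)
T = 2π√(m/k) = 2π√(0.62/41.8) = 0.7652 s; f = 1/T = 1.307 Hz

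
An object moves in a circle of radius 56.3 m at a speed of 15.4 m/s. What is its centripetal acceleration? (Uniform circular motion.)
a_c = v²/r = 15.4²/56.3 = 237.16/56.3 = 4.21 m/s²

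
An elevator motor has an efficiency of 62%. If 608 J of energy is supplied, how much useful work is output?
W_out = η × W_in = 0.62 × 608 = 376.96 J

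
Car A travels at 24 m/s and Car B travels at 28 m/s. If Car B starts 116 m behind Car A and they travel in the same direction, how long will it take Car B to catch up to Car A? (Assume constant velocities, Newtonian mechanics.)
Relative speed: v_rel = 28 - 24 = 4 m/s
Time to catch: t = d₀/v_rel = 116/4 = 29.0 s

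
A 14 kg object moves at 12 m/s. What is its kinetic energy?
KE = ½mv² = ½×14×12² = 1008.0 J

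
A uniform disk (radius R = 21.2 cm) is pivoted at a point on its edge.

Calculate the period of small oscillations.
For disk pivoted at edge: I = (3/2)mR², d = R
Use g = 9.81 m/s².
I/m = (3/2)R² = 0.06742 m²; d = R = 0.212 m
T = 2π√((3/2)R²/(gR)) = 2π√(3R/(2g)) = 1.131 s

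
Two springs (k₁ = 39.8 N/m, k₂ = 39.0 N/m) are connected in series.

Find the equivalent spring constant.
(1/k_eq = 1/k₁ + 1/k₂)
1/k_eq = 1/39.8 + 1/39.0 = 0.050767; k_eq = 19.7 N/m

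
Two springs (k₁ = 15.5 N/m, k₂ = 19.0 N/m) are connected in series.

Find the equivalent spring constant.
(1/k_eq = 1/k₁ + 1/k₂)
1/k_eq = 1/15.5 + 1/19.0 = 0.11715; k_eq = 8.536 N/m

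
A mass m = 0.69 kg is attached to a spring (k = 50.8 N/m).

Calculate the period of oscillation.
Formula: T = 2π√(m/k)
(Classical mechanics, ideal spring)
T = 2π√(m/k) = 2π√(0.69/50.8) = 0.7323 s; f = 1/T = 1.366 Hz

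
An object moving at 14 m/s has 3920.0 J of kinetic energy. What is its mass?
KE = ½mv² → m = 2KE/v² = 2×3920.0/14² = 40.0 kg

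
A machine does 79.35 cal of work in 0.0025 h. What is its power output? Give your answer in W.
P = W/t = 332 J / 9 s = 36.89 W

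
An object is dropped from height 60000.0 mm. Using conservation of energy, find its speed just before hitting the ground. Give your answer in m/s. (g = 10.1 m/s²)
mgh = ½mv² → v = √(2gh) = √(2×10.1×60) = 34.81 m/s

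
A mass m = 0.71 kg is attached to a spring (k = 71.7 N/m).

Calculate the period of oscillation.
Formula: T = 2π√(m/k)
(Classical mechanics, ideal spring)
T = 2π√(m/k) = 2π√(0.71/71.7) = 0.6252 s; f = 1/T = 1.599 Hz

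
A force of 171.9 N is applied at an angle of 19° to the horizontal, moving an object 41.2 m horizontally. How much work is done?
W = Fd cosθ = 171.9×41.2×cos(19°) = 6696.4 J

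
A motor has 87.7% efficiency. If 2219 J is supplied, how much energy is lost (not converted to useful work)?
W_out = η × W_in = 0.877×2219 = 1946.1 J
W_lost = W_in − W_out = 2219 − 1946.1 = 272.94 J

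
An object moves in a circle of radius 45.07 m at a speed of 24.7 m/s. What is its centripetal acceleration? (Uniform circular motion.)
a_c = v²/r = 24.7²/45.07 = 610.09/45.07 = 13.54 m/s²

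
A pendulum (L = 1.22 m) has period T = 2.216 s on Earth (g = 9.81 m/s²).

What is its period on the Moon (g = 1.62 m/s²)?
T = 2π√(L/g), so T_moon/T_earth = √(g_earth/g_moon)
T_moon = 2π√(1.22/1.62) = 5.453 s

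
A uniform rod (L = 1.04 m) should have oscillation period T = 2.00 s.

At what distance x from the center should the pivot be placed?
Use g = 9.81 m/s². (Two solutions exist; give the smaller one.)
T = 2π√((L²/12 + x²)/(gx)). Let c = T²g/(4π²) = 0.994.
x² − cx + L²/12 = 0 → x = (c − √(c² − L²/3))/2 = 0.1009 m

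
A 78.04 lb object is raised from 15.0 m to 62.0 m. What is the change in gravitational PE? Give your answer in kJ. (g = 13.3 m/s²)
ΔPE = mg(h₂ − h₁) = 35.4 kg × 13.3 m/s² × (62 − 15) m = 2.213e+04 J = 22.13 kJ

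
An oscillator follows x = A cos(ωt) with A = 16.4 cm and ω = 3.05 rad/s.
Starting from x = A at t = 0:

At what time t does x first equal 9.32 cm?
cos(ωt) = x/A = 9.32/16.4 = 0.5683
ωt = arccos(0.5683) = 0.9664 rad
t = 0.9664/3.05 = 0.3168 s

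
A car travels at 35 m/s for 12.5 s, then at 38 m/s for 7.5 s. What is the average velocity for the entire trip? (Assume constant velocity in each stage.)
d₁ = v₁t₁ = 35 × 12.5 = 437.5 m
d₂ = v₂t₂ = 38 × 7.5 = 285 m
d_total = 722.5 m, t_total = 20 s
v_avg = d_total/t_total = 722.5/20 = 36.12 m/s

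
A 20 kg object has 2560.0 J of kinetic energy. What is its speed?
KE = ½mv² → v = √(2KE/m) = √(2×2560.0/20) = 16.0 m/s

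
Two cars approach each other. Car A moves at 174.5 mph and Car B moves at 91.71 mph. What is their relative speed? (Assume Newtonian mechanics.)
v_rel = v_A + v_B = 174.5 + 91.71 = 266.2 mph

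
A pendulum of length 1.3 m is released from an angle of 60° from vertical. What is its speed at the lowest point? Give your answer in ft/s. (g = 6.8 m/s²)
h = L(1 − cosθ) = 1.3×(1 − cos60°) = 0.65 m
v = √(2gh) = √(2×6.8×0.65) = 2.973 m/s = 9.755 ft/s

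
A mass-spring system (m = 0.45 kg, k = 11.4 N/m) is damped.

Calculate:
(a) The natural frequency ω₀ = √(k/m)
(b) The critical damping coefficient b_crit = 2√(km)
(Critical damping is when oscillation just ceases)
ω₀ = √(k/m) = √(11.4/0.45) = 5.033 rad/s
b_crit = 2√(km) = 2√(11.4×0.45) = 4.53 kg/s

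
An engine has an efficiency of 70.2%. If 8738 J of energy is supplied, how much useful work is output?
W_out = η × W_in = 0.702 × 8738 = 6134.1 J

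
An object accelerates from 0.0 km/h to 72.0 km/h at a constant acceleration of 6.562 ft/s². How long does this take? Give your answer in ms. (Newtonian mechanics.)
t = (v - v₀)/a (with unit conversion) = 10000.0 ms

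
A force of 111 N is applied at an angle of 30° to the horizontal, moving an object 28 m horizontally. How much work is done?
W = Fd cosθ = 111×28×cos(30°) = 2691.6 J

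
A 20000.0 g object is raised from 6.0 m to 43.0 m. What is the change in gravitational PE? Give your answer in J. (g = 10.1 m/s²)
ΔPE = mg(h₂ − h₁) = 20 kg × 10.1 m/s² × (43 − 6) m = 7474 J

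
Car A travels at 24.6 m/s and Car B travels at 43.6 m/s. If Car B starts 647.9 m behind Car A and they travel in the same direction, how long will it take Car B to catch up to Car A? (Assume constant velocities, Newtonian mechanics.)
Relative speed: v_rel = 43.6 - 24.6 = 19 m/s
Time to catch: t = d₀/v_rel = 647.9/19 = 34.1 s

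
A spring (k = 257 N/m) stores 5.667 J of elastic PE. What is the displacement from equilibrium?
PE = ½kx² → x = √(2PE/k) = √(2×5.667/257) = 0.21 m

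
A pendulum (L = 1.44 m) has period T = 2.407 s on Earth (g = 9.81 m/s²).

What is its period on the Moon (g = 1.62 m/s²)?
T = 2π√(L/g), so T_moon/T_earth = √(g_earth/g_moon)
T_moon = 2π√(1.44/1.62) = 5.924 s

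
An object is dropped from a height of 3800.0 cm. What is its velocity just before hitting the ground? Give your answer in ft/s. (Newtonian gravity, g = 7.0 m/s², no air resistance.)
v = √(2gh) (with unit conversion) = 75.67 ft/s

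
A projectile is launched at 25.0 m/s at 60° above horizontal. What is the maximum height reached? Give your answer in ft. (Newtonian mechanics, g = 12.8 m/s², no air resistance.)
H = v₀²sin²(θ)/(2g) (with unit conversion) = 60.07 ft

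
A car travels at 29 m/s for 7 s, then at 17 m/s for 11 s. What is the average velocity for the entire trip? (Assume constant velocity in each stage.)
d₁ = v₁t₁ = 29 × 7 = 203 m
d₂ = v₂t₂ = 17 × 11 = 187 m
d_total = 390 m, t_total = 18 s
v_avg = d_total/t_total = 390/18 = 21.67 m/s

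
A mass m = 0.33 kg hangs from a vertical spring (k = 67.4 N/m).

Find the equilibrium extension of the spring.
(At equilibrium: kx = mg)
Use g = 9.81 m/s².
x_eq = mg/k = 0.33×9.81/67.4 = 0.04803 m = 4.803 cm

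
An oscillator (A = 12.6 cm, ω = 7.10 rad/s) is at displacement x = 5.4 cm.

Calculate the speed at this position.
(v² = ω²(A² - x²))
v = ω√(A² − x²) = 7.1×√(0.126² − 0.054²) = 0.8083 m/s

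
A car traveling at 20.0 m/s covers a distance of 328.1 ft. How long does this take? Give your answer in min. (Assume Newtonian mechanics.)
t = d/v (with unit conversion) = 0.08334 min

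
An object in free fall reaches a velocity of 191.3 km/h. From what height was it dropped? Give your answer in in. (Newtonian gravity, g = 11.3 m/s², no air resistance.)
h = v²/(2g) (with unit conversion) = 4919.0 in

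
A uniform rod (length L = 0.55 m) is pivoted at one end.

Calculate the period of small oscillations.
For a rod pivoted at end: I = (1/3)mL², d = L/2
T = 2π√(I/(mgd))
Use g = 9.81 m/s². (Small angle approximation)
I/m = (1/3)L² = 0.1008 m²; d = L/2 = 0.275 m
T = 2π√(I/(mgd)) = 2π√(0.1008/(9.81×0.275)) = 1.215 s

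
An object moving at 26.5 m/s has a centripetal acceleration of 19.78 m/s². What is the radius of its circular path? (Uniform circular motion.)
r = v²/a_c = 26.5²/19.78 = 35.5 m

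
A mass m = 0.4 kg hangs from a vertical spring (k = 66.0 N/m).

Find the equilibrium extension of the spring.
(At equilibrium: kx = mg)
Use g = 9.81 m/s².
x_eq = mg/k = 0.4×9.81/66.0 = 0.05945 m = 5.945 cm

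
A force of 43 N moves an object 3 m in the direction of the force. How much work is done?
W = Fd = 43×3 = 129.0 J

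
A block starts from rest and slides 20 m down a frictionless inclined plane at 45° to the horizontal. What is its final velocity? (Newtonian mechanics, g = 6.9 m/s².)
a = g sin(θ) = 6.9 × sin(45°) = 4.88 m/s²
v = √(2ad) = √(2 × 4.88 × 20) = 13.97 m/s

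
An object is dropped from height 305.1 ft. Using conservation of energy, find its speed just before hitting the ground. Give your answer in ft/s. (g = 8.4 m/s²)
mgh = ½mv² → v = √(2gh) = √(2×8.4×92.99) = 39.53 m/s = 129.7 ft/s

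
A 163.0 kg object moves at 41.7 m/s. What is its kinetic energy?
KE = ½mv² = ½×163.0×41.7² = 141719.5 J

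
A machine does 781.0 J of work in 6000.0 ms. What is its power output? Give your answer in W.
P = W/t = 781 J / 6 s = 130.2 W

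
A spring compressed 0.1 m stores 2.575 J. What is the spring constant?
PE = ½kx² → k = 2PE/x² = 2×2.575/0.1² = 515.0 N/m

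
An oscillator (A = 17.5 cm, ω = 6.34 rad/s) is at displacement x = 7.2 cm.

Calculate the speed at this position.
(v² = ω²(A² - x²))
v = ω√(A² − x²) = 6.34×√(0.175² − 0.072²) = 1.011 m/s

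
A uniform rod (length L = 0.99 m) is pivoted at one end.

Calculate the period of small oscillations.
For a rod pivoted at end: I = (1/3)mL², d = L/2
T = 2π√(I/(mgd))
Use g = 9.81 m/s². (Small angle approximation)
I/m = (1/3)L² = 0.3267 m²; d = L/2 = 0.495 m
T = 2π√(I/(mgd)) = 2π√(0.3267/(9.81×0.495)) = 1.63 s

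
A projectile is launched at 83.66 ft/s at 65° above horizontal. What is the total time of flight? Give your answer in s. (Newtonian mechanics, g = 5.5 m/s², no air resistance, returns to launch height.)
T = 2v₀sin(θ)/g (with unit conversion) = 8.404 s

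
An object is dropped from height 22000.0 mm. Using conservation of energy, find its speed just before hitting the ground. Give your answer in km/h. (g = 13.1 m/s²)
mgh = ½mv² → v = √(2gh) = √(2×13.1×22) = 24.01 m/s = 86.43 km/h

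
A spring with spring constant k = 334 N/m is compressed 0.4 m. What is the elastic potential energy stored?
PE = ½kx² = ½×334×0.4² = 26.72 J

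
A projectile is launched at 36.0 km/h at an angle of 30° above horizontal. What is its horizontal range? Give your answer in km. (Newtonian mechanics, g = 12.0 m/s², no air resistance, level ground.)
R = v₀² sin(2θ) / g (with unit conversion) = 0.007217 km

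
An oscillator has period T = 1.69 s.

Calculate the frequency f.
f = 1/T = 1/1.69 = 0.5917 Hz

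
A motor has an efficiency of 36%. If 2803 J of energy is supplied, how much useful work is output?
W_out = η × W_in = 0.36 × 2803 = 1009.1 J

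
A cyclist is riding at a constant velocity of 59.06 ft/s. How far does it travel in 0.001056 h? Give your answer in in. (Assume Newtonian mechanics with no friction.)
d = vt (with unit conversion) = 2694.0 in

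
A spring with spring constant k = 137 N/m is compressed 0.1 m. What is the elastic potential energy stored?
PE = ½kx² = ½×137×0.1² = 0.685 J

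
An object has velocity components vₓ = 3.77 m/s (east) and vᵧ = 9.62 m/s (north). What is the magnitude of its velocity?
|v| = √(vₓ² + vᵧ²) = √(3.77² + 9.62²) = √(106.757) = 10.33 m/s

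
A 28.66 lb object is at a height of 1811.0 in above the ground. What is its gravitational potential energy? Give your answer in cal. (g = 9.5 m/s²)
PE = mgh = 13 kg × 9.5 m/s² × 46 m = 5681 J = 1358.0 cal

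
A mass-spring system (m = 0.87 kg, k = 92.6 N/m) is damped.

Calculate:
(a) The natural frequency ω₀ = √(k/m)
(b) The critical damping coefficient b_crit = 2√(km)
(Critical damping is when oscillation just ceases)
ω₀ = √(k/m) = √(92.6/0.87) = 10.32 rad/s
b_crit = 2√(km) = 2√(92.6×0.87) = 17.95 kg/s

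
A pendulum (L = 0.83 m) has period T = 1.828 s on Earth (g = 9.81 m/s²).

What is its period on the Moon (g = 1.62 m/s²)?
T = 2π√(L/g), so T_moon/T_earth = √(g_earth/g_moon)
T_moon = 2π√(0.83/1.62) = 4.497 s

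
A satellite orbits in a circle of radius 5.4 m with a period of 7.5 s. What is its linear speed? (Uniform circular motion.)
v = 2πr/T = 2π×5.4/7.5 = 4.52 m/s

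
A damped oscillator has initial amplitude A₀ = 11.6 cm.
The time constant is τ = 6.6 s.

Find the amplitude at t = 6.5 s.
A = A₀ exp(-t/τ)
A = A₀ exp(−t/τ) = 11.6×exp(−6.5/6.6) = 4.333 cm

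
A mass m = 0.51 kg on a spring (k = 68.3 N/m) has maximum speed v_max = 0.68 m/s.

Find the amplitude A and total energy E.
½mv²_max = ½kA² → A = v_max√(m/k) = 0.68×√(0.51/68.3) = 0.05876 m = 5.876 cm
E = ½mv²_max = ½×0.51×0.68² = 0.1179 J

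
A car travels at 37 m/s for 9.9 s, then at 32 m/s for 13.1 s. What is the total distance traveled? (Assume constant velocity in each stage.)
d₁ = v₁t₁ = 37 × 9.9 = 366.3 m
d₂ = v₂t₂ = 32 × 13.1 = 419.2 m
d_total = 366.3 + 419.2 = 785.5 m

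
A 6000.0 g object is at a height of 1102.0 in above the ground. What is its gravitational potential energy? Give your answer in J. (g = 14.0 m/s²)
PE = mgh = 6 kg × 14.0 m/s² × 27.99 m = 2351 J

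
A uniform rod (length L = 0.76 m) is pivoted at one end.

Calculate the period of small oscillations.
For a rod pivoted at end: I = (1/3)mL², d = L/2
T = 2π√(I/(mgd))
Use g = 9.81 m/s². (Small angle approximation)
I/m = (1/3)L² = 0.1925 m²; d = L/2 = 0.38 m
T = 2π√(I/(mgd)) = 2π√(0.1925/(9.81×0.38)) = 1.428 s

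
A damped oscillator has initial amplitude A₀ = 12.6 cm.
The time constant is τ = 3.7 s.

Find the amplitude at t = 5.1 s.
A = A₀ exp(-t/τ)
A = A₀ exp(−t/τ) = 12.6×exp(−5.1/3.7) = 3.175 cm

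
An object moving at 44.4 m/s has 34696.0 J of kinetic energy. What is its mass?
KE = ½mv² → m = 2KE/v² = 2×34696.0/44.4² = 35.2 kg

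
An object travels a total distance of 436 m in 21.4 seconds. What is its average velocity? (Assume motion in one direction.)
v_avg = Δd / Δt = 436 / 21.4 = 20.37 m/s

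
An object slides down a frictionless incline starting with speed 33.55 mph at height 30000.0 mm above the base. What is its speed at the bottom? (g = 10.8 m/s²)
½mv₀² + mgh = ½mv² → v = √(v₀² + 2gh) = √(15² + 2×10.8×30) = 29.55 m/s = 66.09 mph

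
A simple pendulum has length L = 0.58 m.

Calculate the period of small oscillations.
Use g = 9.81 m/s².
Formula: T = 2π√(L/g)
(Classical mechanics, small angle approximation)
T = 2π√(L/g) = 2π√(0.58/9.81) = 1.528 s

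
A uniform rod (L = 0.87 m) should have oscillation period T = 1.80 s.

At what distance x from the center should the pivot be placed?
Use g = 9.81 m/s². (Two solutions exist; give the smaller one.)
T = 2π√((L²/12 + x²)/(gx)). Let c = T²g/(4π²) = 0.8051.
x² − cx + L²/12 = 0 → x = (c − √(c² − L²/3))/2 = 0.08795 m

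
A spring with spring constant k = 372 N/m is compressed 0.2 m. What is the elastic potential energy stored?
PE = ½kx² = ½×372×0.2² = 7.44 J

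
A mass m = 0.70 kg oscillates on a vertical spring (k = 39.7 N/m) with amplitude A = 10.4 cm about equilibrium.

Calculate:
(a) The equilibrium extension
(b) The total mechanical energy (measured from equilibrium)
x_eq = mg/k = 0.7×9.81/39.7 = 0.173 m = 17.3 cm
E = ½kA² = ½×39.7×(0.104)² = 0.2147 J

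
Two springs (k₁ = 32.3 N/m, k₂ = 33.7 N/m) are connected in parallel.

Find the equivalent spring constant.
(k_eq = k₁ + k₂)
k_eq = k₁ + k₂ = 32.3 + 33.7 = 66 N/m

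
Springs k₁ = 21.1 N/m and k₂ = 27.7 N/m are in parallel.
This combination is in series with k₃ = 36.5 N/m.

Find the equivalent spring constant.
k₁₂ = k₁ + k₂ = 48.8 N/m (parallel)
1/k_eq = 1/k₁₂ + 1/k₃ → k_eq = 20.88 N/m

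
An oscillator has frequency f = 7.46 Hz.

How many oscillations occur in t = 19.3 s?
n = f×t = 7.46×19.3 = 144 oscillations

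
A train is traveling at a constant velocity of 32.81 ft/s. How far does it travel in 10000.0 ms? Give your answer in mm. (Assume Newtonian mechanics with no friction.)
d = vt (with unit conversion) = 100000.0 mm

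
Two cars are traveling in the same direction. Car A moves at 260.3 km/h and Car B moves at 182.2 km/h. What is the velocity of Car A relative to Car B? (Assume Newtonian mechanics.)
v_rel = v_A - v_B = 260.3 - 182.2 = 78.1 km/h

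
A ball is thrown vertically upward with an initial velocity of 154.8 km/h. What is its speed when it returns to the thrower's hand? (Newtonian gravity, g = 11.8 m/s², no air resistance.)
By conservation of energy, the ball returns at the same speed = 154.8 km/h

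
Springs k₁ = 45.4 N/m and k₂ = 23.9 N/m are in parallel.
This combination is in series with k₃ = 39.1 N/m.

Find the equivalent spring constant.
k₁₂ = k₁ + k₂ = 69.3 N/m (parallel)
1/k_eq = 1/k₁₂ + 1/k₃ → k_eq = 25 N/m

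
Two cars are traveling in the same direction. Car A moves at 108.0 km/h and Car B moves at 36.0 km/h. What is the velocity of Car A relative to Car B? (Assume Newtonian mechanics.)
v_rel = v_A - v_B = 108.0 - 36.0 = 72.0 km/h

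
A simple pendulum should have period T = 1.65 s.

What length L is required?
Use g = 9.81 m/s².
T = 2π√(L/g) → L = g(T/2π)² = 9.81×(1.65/2π)² = 0.6765 m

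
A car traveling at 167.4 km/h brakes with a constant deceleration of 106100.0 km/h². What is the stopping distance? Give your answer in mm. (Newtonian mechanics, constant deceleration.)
d = v₀² / (2a) (with unit conversion) = 132100.0 mm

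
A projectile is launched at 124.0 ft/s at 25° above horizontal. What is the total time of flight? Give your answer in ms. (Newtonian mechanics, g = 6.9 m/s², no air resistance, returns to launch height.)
T = 2v₀sin(θ)/g (with unit conversion) = 4630.0 ms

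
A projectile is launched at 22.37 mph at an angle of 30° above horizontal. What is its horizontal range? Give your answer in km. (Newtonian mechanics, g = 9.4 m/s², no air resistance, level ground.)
R = v₀² sin(2θ) / g (with unit conversion) = 0.009214 km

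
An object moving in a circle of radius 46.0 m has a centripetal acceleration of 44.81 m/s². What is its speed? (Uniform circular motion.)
v = √(a_c × r) = √(44.81 × 46.0) = 45.4 m/s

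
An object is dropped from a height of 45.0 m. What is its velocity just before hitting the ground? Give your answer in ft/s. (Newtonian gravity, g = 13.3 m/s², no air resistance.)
v = √(2gh) (with unit conversion) = 113.5 ft/s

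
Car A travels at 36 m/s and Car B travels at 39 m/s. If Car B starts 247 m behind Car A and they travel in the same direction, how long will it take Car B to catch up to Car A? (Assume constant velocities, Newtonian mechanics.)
Relative speed: v_rel = 39 - 36 = 3 m/s
Time to catch: t = d₀/v_rel = 247/3 = 82.33 s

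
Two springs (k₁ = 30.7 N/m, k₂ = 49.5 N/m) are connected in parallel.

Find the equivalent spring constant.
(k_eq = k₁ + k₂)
k_eq = k₁ + k₂ = 30.7 + 49.5 = 80.2 N/m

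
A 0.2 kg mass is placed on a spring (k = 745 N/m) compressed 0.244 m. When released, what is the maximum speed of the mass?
½kx² = ½mv² → v = x√(k/m) = 0.244×√(745/0.2) = 14.89 m/s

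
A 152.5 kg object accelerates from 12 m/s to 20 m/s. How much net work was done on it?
W_net = ΔKE = ½m(v₂² − v₁²) = ½×152.5×(20² − 12²) = 19520.0 J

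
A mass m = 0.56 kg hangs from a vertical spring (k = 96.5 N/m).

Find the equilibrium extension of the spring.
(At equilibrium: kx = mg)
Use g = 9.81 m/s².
x_eq = mg/k = 0.56×9.81/96.5 = 0.05693 m = 5.693 cm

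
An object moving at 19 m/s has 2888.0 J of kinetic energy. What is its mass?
KE = ½mv² → m = 2KE/v² = 2×2888.0/19² = 16.0 kg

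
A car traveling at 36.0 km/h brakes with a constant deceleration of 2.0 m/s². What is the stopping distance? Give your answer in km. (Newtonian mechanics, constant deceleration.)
d = v₀² / (2a) (with unit conversion) = 0.025 km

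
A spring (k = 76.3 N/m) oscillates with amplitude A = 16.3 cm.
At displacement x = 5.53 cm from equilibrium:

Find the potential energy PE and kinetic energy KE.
E_total = ½kA² = ½×76.3×(0.163)² = 1.014 J
PE = ½kx² = ½×76.3×(0.0553)² = 0.1167 J
KE = E_total − PE = 0.8969 J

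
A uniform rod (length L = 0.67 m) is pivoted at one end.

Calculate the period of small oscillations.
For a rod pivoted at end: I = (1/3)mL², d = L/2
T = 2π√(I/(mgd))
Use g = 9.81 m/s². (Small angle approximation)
I/m = (1/3)L² = 0.1496 m²; d = L/2 = 0.335 m
T = 2π√(I/(mgd)) = 2π√(0.1496/(9.81×0.335)) = 1.341 s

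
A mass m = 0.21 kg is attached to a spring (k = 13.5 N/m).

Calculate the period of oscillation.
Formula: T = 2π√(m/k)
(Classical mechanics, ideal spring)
T = 2π√(m/k) = 2π√(0.21/13.5) = 0.7837 s; f = 1/T = 1.276 Hz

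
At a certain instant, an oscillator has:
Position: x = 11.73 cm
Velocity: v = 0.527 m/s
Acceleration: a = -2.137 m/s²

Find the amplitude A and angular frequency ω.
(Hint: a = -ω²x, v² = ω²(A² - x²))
a = −ω²x → ω = √(|a|/x) = √(2.137/0.1173) = 4.268 rad/s
v² = ω²(A² − x²) → A = √(x² + v²/ω²) = √(0.1173² + 0.527²/4.268²) = 0.1703 m = 17.03 cm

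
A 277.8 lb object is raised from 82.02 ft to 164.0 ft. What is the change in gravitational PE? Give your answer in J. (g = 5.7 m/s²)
ΔPE = mg(h₂ − h₁) = 126 kg × 5.7 m/s² × (49.99 − 25) m = 1.795e+04 J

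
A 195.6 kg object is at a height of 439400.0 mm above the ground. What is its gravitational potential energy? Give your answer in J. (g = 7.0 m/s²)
PE = mgh = 195.6 kg × 7.0 m/s² × 439.4 m = 6.016e+05 J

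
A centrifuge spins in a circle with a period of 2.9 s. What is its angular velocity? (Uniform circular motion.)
ω = 2π/T = 2π/2.9 = 2.1666 rad/s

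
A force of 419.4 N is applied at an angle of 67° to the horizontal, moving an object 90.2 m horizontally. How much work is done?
W = Fd cosθ = 419.4×90.2×cos(67°) = 14781.0 J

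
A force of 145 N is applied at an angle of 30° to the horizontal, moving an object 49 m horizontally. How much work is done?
W = Fd cosθ = 145×49×cos(30°) = 6153.1 J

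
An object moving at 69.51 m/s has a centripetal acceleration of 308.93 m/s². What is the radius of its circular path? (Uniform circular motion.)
r = v²/a_c = 69.51²/308.93 = 15.64 m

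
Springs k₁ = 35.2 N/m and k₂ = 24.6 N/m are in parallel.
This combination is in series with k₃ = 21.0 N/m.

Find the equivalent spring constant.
k₁₂ = k₁ + k₂ = 59.8 N/m (parallel)
1/k_eq = 1/k₁₂ + 1/k₃ → k_eq = 15.54 N/m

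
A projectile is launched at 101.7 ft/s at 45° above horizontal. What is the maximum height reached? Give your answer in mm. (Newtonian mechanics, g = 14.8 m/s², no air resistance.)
H = v₀²sin²(θ)/(2g) (with unit conversion) = 16230.0 mm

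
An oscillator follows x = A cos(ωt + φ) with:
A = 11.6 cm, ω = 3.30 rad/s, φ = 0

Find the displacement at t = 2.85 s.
x = A cos(ωt + φ) = 11.6×cos(3.3×2.85 + 0) = -11.6 cm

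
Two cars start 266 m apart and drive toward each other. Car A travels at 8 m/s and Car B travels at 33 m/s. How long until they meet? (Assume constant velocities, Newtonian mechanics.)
Combined speed: v_combined = 8 + 33 = 41 m/s
Time to meet: t = d/41 = 266/41 = 6.49 s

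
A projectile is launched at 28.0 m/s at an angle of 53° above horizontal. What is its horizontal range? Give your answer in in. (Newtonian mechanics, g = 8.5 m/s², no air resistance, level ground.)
R = v₀² sin(2θ) / g (with unit conversion) = 3491.0 in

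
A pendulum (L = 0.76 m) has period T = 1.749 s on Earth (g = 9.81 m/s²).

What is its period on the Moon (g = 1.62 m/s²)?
T = 2π√(L/g), so T_moon/T_earth = √(g_earth/g_moon)
T_moon = 2π√(0.76/1.62) = 4.304 s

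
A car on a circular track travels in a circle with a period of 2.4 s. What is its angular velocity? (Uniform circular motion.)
ω = 2π/T = 2π/2.4 = 2.618 rad/s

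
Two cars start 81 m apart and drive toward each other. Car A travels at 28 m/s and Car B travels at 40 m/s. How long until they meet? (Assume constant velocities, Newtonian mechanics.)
Combined speed: v_combined = 28 + 40 = 68 m/s
Time to meet: t = d/68 = 81/68 = 1.19 s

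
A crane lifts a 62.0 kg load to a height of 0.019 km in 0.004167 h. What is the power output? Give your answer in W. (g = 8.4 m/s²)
W = mgh = 62×8.4×19 = 9895 J
P = W/t = 9895/15 = 659.6 W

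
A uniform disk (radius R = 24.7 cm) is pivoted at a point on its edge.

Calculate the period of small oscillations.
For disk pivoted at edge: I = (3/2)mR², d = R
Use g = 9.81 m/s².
I/m = (3/2)R² = 0.09151 m²; d = R = 0.247 m
T = 2π√((3/2)R²/(gR)) = 2π√(3R/(2g)) = 1.221 s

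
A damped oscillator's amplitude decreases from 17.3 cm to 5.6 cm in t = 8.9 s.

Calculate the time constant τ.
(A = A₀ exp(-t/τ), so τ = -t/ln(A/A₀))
A/A₀ = 5.6/17.3 = 0.3237; ln(A/A₀) = -1.128
τ = −t/ln(A/A₀) = −8.9/-1.128 = 7.89 s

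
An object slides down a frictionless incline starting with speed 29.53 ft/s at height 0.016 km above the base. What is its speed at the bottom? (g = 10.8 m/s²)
½mv₀² + mgh = ½mv² → v = √(v₀² + 2gh) = √(9.001² + 2×10.8×16) = 20.65 m/s = 67.76 ft/s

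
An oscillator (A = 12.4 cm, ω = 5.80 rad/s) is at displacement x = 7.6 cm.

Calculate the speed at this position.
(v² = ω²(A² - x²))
v = ω√(A² − x²) = 5.8×√(0.124² − 0.076²) = 0.5683 m/s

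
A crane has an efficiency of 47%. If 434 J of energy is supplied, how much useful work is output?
W_out = η × W_in = 0.47 × 434 = 203.98 J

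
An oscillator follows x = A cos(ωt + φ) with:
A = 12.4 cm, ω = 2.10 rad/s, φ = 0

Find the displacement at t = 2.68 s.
x = A cos(ωt + φ) = 12.4×cos(2.1×2.68 + 0) = 9.832 cm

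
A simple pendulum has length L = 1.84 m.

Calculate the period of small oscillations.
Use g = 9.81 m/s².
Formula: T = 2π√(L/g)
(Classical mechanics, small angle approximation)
T = 2π√(L/g) = 2π√(1.84/9.81) = 2.721 s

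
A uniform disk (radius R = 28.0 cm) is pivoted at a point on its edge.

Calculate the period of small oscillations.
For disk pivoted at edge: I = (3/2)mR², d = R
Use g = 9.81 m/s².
I/m = (3/2)R² = 0.1176 m²; d = R = 0.28 m
T = 2π√((3/2)R²/(gR)) = 2π√(3R/(2g)) = 1.3 s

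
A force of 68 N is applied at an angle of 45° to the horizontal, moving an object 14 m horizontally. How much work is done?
W = Fd cosθ = 68×14×cos(45°) = 673.17 J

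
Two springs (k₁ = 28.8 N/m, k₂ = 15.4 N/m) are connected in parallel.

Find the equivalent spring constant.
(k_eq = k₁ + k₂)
k_eq = k₁ + k₂ = 28.8 + 15.4 = 44.2 N/m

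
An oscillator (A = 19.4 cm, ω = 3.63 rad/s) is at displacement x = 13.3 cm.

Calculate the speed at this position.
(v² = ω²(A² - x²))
v = ω√(A² − x²) = 3.63×√(0.194² − 0.133²) = 0.5127 m/s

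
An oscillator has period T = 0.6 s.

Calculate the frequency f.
f = 1/T = 1/0.6 = 1.667 Hz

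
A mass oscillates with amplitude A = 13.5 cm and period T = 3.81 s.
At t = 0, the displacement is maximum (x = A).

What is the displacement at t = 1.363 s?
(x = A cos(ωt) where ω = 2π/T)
ω = 2π/T = 2π/3.81 = 1.649 rad/s
x = A cos(ωt) = 13.5×cos(1.649×1.363) = -8.457 cm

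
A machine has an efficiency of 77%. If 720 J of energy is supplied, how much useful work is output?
W_out = η × W_in = 0.77 × 720 = 554.4 J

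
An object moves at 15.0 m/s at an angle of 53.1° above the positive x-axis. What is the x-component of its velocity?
vₓ = v cos(θ) = 15.0 × cos(53.1°) = 9.01 m/s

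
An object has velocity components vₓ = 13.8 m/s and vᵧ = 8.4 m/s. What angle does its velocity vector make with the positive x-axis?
θ = arctan(vᵧ/vₓ) = arctan(8.4/13.8) = 31.33°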